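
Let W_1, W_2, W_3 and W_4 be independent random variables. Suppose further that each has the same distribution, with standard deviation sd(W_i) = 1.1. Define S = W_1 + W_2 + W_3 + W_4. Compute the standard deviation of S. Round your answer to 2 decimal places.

2.20

Var(W_i) = (1.1)² = 1.21
By independence, Var(S) = (1)²Var(W_1) + (1)²Var(W_2) + (1)²Var(W_3) + (1)²Var(W_4)
= (1)²·1.21 + (1)²·1.21 + (1)²·1.21 + (1)²·1.21 = 4.84
sd(S) = √4.84 ≈ 2.20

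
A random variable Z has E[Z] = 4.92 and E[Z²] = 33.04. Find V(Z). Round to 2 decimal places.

8.83

V(Z) = 33.04 − (4.92)² = 8.8336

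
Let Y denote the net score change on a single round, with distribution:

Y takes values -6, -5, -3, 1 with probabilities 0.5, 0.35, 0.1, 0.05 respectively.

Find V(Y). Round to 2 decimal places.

E[Y] = (-6)(0.5) + (-5)(0.35) + (-3)(0.1) + (1)(0.05) = -5
E[Y²] = (-6)²(0.5) + (-5)²(0.35) + (-3)²(0.1) + (1)²(0.05) = 27.7
V(Y) = E[Y²] − (E[Y])² = 27.7 − (-5)² = 2.7

2.70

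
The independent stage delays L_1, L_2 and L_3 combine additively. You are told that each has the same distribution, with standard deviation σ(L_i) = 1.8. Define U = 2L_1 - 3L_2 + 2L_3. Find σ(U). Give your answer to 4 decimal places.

var(L_i) = (1.8)² = 3.24
By independence, var(U) = (2)²var(L_1) + (-3)²var(L_2) + (2)²var(L_3)
= (2)²·3.24 + (-3)²·3.24 + (2)²·3.24 = 55.08
σ(U) = √55.08 ≈ 7.4216

7.4216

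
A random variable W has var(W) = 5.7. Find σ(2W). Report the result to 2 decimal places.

4.77

var(2W) = (2)²·5.7 = 22.8
σ(2W) = √22.8 ≈ 4.77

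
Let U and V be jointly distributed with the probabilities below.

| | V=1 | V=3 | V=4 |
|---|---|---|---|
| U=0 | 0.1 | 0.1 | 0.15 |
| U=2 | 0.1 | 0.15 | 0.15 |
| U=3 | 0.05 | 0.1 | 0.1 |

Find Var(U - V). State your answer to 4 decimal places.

E[U] = 1.55,  E[V] = 2.9,  E[UV] = 4.55
Var(U) = 3.85 − (1.55)² = 1.4475;  Var(V) = 9.8 − (2.9)² = 1.39
Cov(U,V) = 4.55 − (1.55)(2.9) = 0.055
Var(U - V) = (1)²·1.4475 + (-1)²·1.39 + 2·(1)·(-1)·0.055 = 2.7275

2.7275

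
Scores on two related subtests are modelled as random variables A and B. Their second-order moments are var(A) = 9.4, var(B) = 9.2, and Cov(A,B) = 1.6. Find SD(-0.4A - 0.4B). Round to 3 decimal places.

1.868

var(-0.4A - 0.4B) = (-0.4)²·var(A) + (-0.4)²·var(B) + 2·(-0.4)·(-0.4)·Cov(A,B)
= 0.16·9.4 + 0.16·9.2 + 0.32·1.6 = 3.488
SD(-0.4A - 0.4B) = √3.488 ≈ 1.868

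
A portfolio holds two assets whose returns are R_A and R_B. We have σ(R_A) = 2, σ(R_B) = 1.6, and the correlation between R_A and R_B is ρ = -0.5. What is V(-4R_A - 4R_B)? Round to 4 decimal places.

V(R_A) = (2)² = 4;  V(R_B) = (1.6)² = 2.56
Cov(R_A,R_B) = ρ·σ(R_A)·σ(R_B) = -0.5·2·1.6 = -1.6
V(-4R_A - 4R_B) = (-4)²·V(R_A) + (-4)²·V(R_B) + 2·(-4)·(-4)·Cov(R_A,R_B)
= 16·4 + 16·2.56 + 32·-1.6 = 53.76

53.7600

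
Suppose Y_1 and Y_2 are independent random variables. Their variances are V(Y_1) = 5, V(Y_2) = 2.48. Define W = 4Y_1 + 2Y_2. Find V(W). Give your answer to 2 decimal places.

89.92

By independence, V(W) = (4)²V(Y_1) + (2)²V(Y_2)
= (4)²·5 + (2)²·2.48 = 89.92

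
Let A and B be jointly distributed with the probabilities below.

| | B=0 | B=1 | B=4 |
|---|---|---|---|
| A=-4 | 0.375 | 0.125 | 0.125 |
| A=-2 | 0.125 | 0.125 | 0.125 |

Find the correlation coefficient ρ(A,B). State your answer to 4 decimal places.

E[A] = -3.25,  E[B] = 1.25
E[AB] = -3.75
Cov(A,B) = E[AB] − E[A]E[B] = -3.75 − (-3.25)(1.25) = 0.3125
Var(A) = 0.9375,  Var(B) = 2.6875
ρ = 0.3125 / √(0.9375·2.6875) ≈ 0.1969

0.1969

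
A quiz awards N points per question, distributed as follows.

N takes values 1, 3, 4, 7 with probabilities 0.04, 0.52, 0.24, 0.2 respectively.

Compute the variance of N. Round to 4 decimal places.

2.6784

E[N] = (1)(0.04) + (3)(0.52) + (4)(0.24) + (7)(0.2) = 3.96
E[N²] = (1)²(0.04) + (3)²(0.52) + (4)²(0.24) + (7)²(0.2) = 18.36
Var(N) = E[N²] − (E[N])² = 18.36 − (3.96)² = 2.6784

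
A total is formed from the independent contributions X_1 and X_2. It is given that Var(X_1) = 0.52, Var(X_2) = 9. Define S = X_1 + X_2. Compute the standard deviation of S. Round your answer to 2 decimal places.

3.09

By independence, Var(S) = (1)²Var(X_1) + (1)²Var(X_2)
= (1)²·0.52 + (1)²·9 = 9.52
σ(S) = √9.52 ≈ 3.09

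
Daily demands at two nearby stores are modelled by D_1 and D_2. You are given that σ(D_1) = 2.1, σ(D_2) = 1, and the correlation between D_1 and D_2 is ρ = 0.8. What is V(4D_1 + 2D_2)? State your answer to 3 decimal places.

V(D_1) = (2.1)² = 4.41;  V(D_2) = (1)² = 1
Cov(D_1,D_2) = ρ·σ(D_1)·σ(D_2) = 0.8·2.1·1 = 1.68
V(4D_1 + 2D_2) = (4)²·V(D_1) + (2)²·V(D_2) + 2·(4)·(2)·Cov(D_1,D_2)
= 16·4.41 + 4·1 + 16·1.68 = 101.44

101.440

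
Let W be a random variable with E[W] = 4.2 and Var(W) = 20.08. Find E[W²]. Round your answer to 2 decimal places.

37.72

E[W²] = Var(W) + (E[W])² = 20.08 + (4.2)² = 37.72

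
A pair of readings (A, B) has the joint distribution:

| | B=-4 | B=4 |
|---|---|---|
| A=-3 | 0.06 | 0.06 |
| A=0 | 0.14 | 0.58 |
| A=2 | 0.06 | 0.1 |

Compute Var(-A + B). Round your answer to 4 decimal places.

E[A] = -0.04,  E[B] = 1.92,  E[AB] = 0.32
Var(A) = 1.72 − (-0.04)² = 1.7184;  Var(B) = 16 − (1.92)² = 12.3136
Cov(A,B) = 0.32 − (-0.04)(1.92) = 0.3968
Var(-A + B) = (-1)²·1.7184 + (1)²·12.3136 + 2·(-1)·(1)·0.3968 = 13.2384

13.2384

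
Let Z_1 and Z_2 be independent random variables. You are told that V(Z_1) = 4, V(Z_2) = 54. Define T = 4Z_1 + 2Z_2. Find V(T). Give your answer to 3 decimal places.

By independence, V(T) = (4)²V(Z_1) + (2)²V(Z_2)
= (4)²·4 + (2)²·54 = 280

280.000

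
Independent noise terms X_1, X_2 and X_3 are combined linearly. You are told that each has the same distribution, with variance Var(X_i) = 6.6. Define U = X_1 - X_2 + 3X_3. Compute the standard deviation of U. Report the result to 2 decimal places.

By independence, Var(U) = (1)²Var(X_1) + (-1)²Var(X_2) + (3)²Var(X_3)
= (1)²·6.6 + (-1)²·6.6 + (3)²·6.6 = 72.6
SD(U) = √72.6 ≈ 8.52

8.52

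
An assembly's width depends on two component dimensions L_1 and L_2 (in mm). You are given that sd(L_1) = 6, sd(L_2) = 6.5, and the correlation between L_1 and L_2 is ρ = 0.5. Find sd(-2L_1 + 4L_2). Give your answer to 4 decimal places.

22.5389

V(L_1) = (6)² = 36;  V(L_2) = (6.5)² = 42.25
cov(L_1,L_2) = ρ·sd(L_1)·sd(L_2) = 0.5·6·6.5 = 19.5
V(-2L_1 + 4L_2) = (-2)²·V(L_1) + (4)²·V(L_2) + 2·(-2)·(4)·cov(L_1,L_2)
= 4·36 + 16·42.25 + -16·19.5 = 508
sd(-2L_1 + 4L_2) = √508 ≈ 22.5389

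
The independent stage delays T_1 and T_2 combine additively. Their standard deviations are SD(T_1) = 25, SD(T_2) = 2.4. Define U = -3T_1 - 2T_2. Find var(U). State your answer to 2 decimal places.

var(T_1) = 625, var(T_2) = 5.76
By independence, var(U) = (-3)²var(T_1) + (-2)²var(T_2)
= (-3)²·625 + (-2)²·5.76 = 5648.04

5648.04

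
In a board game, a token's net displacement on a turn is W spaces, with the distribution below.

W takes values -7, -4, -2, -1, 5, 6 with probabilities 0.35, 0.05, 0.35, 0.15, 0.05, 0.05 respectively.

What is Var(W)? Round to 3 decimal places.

13.848

E[W] = (-7)(0.35) + (-4)(0.05) + (-2)(0.35) + (-1)(0.15) + (5)(0.05) + (6)(0.05) = -2.95
E[W²] = (-7)²(0.35) + (-4)²(0.05) + (-2)²(0.35) + (-1)²(0.15) + (5)²(0.05) + (6)²(0.05) = 22.55
Var(W) = E[W²] − (E[W])² = 22.55 − (-2.95)² = 13.8475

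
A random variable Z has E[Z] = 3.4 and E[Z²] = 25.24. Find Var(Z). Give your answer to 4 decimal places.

13.6800

Var(Z) = 25.24 − (3.4)² = 13.68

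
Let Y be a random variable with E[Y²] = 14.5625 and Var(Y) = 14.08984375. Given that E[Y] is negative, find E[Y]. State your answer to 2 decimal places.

(E[Y])² = E[Y²] − Var(Y) = 14.5625 − 14.08984375 = 0.47265625
E[Y] = −√0.47265625 = -0.6875

-0.69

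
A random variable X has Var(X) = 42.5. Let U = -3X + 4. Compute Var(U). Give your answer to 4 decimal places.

382.5000

Var(-3X + 4) = (-3)²·Var(X) = 9·42.5 = 382.5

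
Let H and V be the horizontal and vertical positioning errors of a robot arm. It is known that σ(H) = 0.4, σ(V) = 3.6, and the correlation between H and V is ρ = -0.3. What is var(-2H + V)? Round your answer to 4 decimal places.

var(H) = (0.4)² = 0.16;  var(V) = (3.6)² = 12.96
Cov(H,V) = ρ·σ(H)·σ(V) = -0.3·0.4·3.6 = -0.432
var(-2H + V) = (-2)²·var(H) + (1)²·var(V) + 2·(-2)·(1)·Cov(H,V)
= 4·0.16 + 1·12.96 + -4·-0.432 = 15.328

15.3280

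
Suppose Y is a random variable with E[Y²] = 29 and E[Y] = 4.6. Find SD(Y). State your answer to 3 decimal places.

2.800

V(Y) = 29 − (4.6)² = 7.84
SD(Y) = √7.84 ≈ 2.800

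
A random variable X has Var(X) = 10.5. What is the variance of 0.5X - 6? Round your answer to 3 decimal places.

Var(0.5X - 6) = (0.5)²·Var(X) = 0.25·10.5 = 2.625

2.625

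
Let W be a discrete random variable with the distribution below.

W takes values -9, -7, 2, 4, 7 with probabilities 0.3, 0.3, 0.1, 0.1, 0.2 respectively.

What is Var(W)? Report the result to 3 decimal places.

E[W] = (-9)(0.3) + (-7)(0.3) + (2)(0.1) + (4)(0.1) + (7)(0.2) = -2.8
E[W²] = (-9)²(0.3) + (-7)²(0.3) + (2)²(0.1) + (4)²(0.1) + (7)²(0.2) = 50.8
Var(W) = E[W²] − (E[W])² = 50.8 − (-2.8)² = 42.96

42.960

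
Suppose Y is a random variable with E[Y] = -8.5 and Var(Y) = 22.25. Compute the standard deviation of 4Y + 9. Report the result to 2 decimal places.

Var(4Y + 9) = (4)²·22.25 = 356
SD(4Y + 9) = √356 ≈ 18.87

18.87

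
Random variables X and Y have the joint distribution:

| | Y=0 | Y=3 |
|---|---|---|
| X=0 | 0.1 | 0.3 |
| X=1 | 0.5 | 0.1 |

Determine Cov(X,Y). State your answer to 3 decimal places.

-0.420

E[X] = 0.6,  E[Y] = 1.2
E[XY] = 0.3
Cov(X,Y) = E[XY] − E[X]E[Y] = 0.3 − (0.6)(1.2) = -0.42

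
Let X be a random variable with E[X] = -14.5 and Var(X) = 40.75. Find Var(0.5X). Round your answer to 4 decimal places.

Var(0.5X) = (0.5)²·Var(X) = 0.25·40.75 = 10.1875

10.1875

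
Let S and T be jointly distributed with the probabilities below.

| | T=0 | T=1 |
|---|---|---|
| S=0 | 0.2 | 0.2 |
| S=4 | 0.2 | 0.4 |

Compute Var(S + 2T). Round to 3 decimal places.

5.440

E[S] = 2.4,  E[T] = 0.6,  E[ST] = 1.6
Var(S) = 9.6 − (2.4)² = 3.84;  Var(T) = 0.6 − (0.6)² = 0.24
Cov(S,T) = 1.6 − (2.4)(0.6) = 0.16
Var(S + 2T) = (1)²·3.84 + (2)²·0.24 + 2·(1)·(2)·0.16 = 5.44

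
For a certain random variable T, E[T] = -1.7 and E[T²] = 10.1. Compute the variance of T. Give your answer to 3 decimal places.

var(T) = 10.1 − (-1.7)² = 7.21

7.210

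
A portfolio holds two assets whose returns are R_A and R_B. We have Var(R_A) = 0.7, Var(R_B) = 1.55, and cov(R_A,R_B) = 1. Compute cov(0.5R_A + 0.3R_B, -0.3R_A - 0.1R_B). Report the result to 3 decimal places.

cov(0.5R_A + 0.3R_B, -0.3R_A - 0.1R_B) = (0.5)(-0.3)Var(R_A) + (0.3)(-0.1)Var(R_B) + [(0.5)(-0.1) + (0.3)(-0.3)]cov(R_A,R_B)
= -0.15·0.7 + -0.03·1.55 + -0.14·1 = -0.2915

-0.292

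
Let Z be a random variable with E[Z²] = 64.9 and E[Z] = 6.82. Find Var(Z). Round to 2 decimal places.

18.39

Var(Z) = 64.9 − (6.82)² = 18.3876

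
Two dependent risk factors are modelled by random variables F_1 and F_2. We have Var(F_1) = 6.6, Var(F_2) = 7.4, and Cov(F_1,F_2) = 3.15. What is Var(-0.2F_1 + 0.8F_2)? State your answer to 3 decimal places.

Var(-0.2F_1 + 0.8F_2) = (-0.2)²·Var(F_1) + (0.8)²·Var(F_2) + 2·(-0.2)·(0.8)·Cov(F_1,F_2)
= 0.04·6.6 + 0.64·7.4 + -0.32·3.15 = 3.992

3.992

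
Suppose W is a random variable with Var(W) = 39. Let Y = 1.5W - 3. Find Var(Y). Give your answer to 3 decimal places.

Var(1.5W - 3) = (1.5)²·Var(W) = 2.25·39 = 87.75

87.750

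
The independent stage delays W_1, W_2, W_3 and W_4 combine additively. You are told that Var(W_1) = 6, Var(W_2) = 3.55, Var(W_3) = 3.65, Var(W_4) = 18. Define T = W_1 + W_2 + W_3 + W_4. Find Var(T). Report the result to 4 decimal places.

By independence, Var(T) = (1)²Var(W_1) + (1)²Var(W_2) + (1)²Var(W_3) + (1)²Var(W_4)
= (1)²·6 + (1)²·3.55 + (1)²·3.65 + (1)²·18 = 31.2

31.2000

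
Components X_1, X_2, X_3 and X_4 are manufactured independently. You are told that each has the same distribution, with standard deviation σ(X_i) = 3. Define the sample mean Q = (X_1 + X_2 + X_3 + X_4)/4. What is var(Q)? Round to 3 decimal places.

var(X_i) = (3)² = 9
By independence, var(Q) = (0.25)²var(X_1) + (0.25)²var(X_2) + (0.25)²var(X_3) + (0.25)²var(X_4)
= (0.25)²·9 + (0.25)²·9 + (0.25)²·9 + (0.25)²·9 = 2.25

2.250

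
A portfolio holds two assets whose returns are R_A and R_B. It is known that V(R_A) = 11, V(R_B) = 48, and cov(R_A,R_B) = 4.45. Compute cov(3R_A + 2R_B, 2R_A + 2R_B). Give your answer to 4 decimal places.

cov(3R_A + 2R_B, 2R_A + 2R_B) = (3)(2)V(R_A) + (2)(2)V(R_B) + [(3)(2) + (2)(2)]cov(R_A,R_B)
= 6·11 + 4·48 + 10·4.45 = 302.5

302.5000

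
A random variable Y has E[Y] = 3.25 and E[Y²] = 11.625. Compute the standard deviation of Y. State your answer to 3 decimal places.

1.031

V(Y) = 11.625 − (3.25)² = 1.0625
SD(Y) = √1.0625 ≈ 1.031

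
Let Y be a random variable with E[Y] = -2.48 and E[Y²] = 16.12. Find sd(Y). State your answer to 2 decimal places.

3.16

var(Y) = 16.12 − (-2.48)² = 9.9696
sd(Y) = √9.9696 ≈ 3.16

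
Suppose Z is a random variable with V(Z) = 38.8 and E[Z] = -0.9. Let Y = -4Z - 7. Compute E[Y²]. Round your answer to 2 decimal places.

E[-4Z - 7] = -4·-0.9 − 7 = -3.4
V(-4Z - 7) = (-4)²·38.8 = 620.8
E[Y²] = V(Y) + (E[Y])² = 620.8 + (-3.4)² = 632.36

632.36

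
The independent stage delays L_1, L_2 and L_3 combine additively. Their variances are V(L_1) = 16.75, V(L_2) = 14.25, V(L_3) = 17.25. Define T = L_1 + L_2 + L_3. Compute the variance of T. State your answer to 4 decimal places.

48.2500

By independence, V(T) = (1)²V(L_1) + (1)²V(L_2) + (1)²V(L_3)
= (1)²·16.75 + (1)²·14.25 + (1)²·17.25 = 48.25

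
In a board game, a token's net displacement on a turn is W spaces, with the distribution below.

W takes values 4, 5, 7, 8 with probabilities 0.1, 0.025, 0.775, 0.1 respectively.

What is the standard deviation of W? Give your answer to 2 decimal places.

1.02

E[W] = (4)(0.1) + (5)(0.025) + (7)(0.775) + (8)(0.1) = 6.75
E[W²] = (4)²(0.1) + (5)²(0.025) + (7)²(0.775) + (8)²(0.1) = 46.6
Var(W) = E[W²] − (E[W])² = 46.6 − (6.75)² = 1.0375
SD(W) = √1.0375 ≈ 1.02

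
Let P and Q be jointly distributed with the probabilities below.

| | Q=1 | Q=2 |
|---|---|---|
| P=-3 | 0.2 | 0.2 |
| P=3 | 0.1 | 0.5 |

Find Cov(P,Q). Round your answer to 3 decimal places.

E[P] = 0.6,  E[Q] = 1.7
E[PQ] = 1.5
Cov(P,Q) = E[PQ] − E[P]E[Q] = 1.5 − (0.6)(1.7) = 0.48

0.480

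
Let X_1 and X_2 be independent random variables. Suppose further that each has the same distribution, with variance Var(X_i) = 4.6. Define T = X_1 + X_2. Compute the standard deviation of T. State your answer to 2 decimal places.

3.03

By independence, Var(T) = (1)²Var(X_1) + (1)²Var(X_2)
= (1)²·4.6 + (1)²·4.6 = 9.2
sd(T) = √9.2 ≈ 3.03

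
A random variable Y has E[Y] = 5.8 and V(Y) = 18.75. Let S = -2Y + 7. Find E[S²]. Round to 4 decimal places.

E[-2Y + 7] = -2·5.8 + 7 = -4.6
V(-2Y + 7) = (-2)²·18.75 = 75
E[S²] = V(S) + (E[S])² = 75 + (-4.6)² = 96.16

96.1600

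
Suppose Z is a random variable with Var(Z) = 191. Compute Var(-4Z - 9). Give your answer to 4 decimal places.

3056.0000

Var(-4Z - 9) = (-4)²·Var(Z) = 16·191 = 3056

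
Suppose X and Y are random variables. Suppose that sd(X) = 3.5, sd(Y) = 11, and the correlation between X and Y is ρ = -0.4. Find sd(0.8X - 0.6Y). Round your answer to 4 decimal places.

var(X) = (3.5)² = 12.25;  var(Y) = (11)² = 121
Cov(X,Y) = ρ·sd(X)·sd(Y) = -0.4·3.5·11 = -15.4
var(0.8X - 0.6Y) = (0.8)²·var(X) + (-0.6)²·var(Y) + 2·(0.8)·(-0.6)·Cov(X,Y)
= 0.64·12.25 + 0.36·121 + -0.96·-15.4 = 66.184
sd(0.8X - 0.6Y) = √66.184 ≈ 8.1354

8.1354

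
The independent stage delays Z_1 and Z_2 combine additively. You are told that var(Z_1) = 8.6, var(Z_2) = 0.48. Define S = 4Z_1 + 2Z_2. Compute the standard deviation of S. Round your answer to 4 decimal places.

By independence, var(S) = (4)²var(Z_1) + (2)²var(Z_2)
= (4)²·8.6 + (2)²·0.48 = 139.52
σ(S) = √139.52 ≈ 11.8119

11.8119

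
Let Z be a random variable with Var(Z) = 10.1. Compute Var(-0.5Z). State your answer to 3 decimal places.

2.525

Var(-0.5Z) = (-0.5)²·Var(Z) = 0.25·10.1 = 2.525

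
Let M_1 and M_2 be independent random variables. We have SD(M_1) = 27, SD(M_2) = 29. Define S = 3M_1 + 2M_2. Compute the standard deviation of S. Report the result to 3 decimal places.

V(M_1) = 729, V(M_2) = 841
By independence, V(S) = (3)²V(M_1) + (2)²V(M_2)
= (3)²·729 + (2)²·841 = 9925
SD(S) = √9925 ≈ 99.624

99.624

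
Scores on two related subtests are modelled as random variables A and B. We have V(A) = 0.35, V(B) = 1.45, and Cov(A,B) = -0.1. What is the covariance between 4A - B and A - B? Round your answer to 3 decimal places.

3.350

Cov(4A - B, A - B) = (4)(1)V(A) + (-1)(-1)V(B) + [(4)(-1) + (-1)(1)]Cov(A,B)
= 4·0.35 + 1·1.45 + -5·-0.1 = 3.35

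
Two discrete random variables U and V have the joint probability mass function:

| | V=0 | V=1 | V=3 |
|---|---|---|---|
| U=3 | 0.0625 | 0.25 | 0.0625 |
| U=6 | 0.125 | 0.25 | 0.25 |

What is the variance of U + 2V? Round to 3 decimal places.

8.313

E[U] = 4.875,  E[V] = 1.4375,  E[UV] = 7.3125
Var(U) = 25.875 − (4.875)² = 2.109375;  Var(V) = 3.3125 − (1.4375)² = 1.24609375
cov(U,V) = 7.3125 − (4.875)(1.4375) = 0.3046875
Var(U + 2V) = (1)²·2.109375 + (2)²·1.24609375 + 2·(1)·(2)·0.3046875 = 8.3125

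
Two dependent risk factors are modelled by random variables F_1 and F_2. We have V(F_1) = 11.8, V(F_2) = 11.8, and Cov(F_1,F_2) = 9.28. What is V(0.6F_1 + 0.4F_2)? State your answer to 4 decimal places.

V(0.6F_1 + 0.4F_2) = (0.6)²·V(F_1) + (0.4)²·V(F_2) + 2·(0.6)·(0.4)·Cov(F_1,F_2)
= 0.36·11.8 + 0.16·11.8 + 0.48·9.28 = 10.5904

10.5904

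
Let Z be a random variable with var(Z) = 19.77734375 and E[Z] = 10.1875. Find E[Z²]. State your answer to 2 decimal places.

E[Z²] = var(Z) + (E[Z])² = 19.77734375 + (10.1875)² = 123.5625

123.56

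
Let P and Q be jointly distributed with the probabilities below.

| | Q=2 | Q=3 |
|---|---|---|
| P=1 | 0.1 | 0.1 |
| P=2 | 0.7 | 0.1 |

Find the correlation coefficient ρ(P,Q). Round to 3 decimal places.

-0.375

E[P] = 1.8,  E[Q] = 2.2
E[PQ] = 3.9
Cov(P,Q) = E[PQ] − E[P]E[Q] = 3.9 − (1.8)(2.2) = -0.06
V(P) = 0.16,  V(Q) = 0.16
ρ = -0.06 / √(0.16·0.16) ≈ -0.375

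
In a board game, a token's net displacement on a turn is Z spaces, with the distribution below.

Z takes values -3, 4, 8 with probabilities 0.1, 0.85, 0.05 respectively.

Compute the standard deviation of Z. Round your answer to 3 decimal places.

2.335

E[Z] = (-3)(0.1) + (4)(0.85) + (8)(0.05) = 3.5
E[Z²] = (-3)²(0.1) + (4)²(0.85) + (8)²(0.05) = 17.7
Var(Z) = E[Z²] − (E[Z])² = 17.7 − (3.5)² = 5.45
SD(Z) = √5.45 ≈ 2.335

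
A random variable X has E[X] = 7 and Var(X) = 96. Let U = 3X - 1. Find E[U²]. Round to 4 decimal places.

E[3X - 1] = 3·7 − 1 = 20
Var(3X - 1) = (3)²·96 = 864
E[U²] = Var(U) + (E[U])² = 864 + (20)² = 1264

1264.0000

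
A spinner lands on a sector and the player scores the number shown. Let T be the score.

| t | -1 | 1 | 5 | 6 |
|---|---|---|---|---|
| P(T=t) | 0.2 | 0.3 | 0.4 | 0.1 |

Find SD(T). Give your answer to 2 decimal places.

2.61

E[T] = (-1)(0.2) + (1)(0.3) + (5)(0.4) + (6)(0.1) = 2.7
E[T²] = (-1)²(0.2) + (1)²(0.3) + (5)²(0.4) + (6)²(0.1) = 14.1
V(T) = E[T²] − (E[T])² = 14.1 − (2.7)² = 6.81
SD(T) = √6.81 ≈ 2.61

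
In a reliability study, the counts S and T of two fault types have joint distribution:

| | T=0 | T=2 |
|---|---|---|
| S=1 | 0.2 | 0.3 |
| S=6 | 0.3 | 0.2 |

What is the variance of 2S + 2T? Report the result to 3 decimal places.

E[S] = 3.5,  E[T] = 1,  E[ST] = 3
Var(S) = 18.5 − (3.5)² = 6.25;  Var(T) = 2 − (1)² = 1
Cov(S,T) = 3 − (3.5)(1) = -0.5
Var(2S + 2T) = (2)²·6.25 + (2)²·1 + 2·(2)·(2)·-0.5 = 25

25.000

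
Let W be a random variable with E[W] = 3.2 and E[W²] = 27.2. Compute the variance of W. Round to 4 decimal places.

16.9600

Var(W) = 27.2 − (3.2)² = 16.96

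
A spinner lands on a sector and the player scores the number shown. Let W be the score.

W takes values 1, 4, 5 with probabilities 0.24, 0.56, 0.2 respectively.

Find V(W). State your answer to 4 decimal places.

E[W] = (1)(0.24) + (4)(0.56) + (5)(0.2) = 3.48
E[W²] = (1)²(0.24) + (4)²(0.56) + (5)²(0.2) = 14.2
V(W) = E[W²] − (E[W])² = 14.2 − (3.48)² = 2.0896

2.0896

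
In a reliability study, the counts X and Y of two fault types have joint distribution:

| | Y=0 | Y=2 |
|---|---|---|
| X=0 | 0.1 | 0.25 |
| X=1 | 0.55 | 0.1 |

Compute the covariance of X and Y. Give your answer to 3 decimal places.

-0.255

E[X] = 0.65,  E[Y] = 0.7
E[XY] = 0.2
cov(X,Y) = E[XY] − E[X]E[Y] = 0.2 − (0.65)(0.7) = -0.255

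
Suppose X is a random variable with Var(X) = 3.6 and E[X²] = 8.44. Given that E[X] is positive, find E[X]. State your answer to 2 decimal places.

2.20

(E[X])² = E[X²] − Var(X) = 8.44 − 3.6 = 4.84
E[X] = √4.84 = 2.2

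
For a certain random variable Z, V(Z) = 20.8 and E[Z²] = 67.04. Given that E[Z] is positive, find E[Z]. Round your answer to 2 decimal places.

(E[Z])² = E[Z²] − V(Z) = 67.04 − 20.8 = 46.24
E[Z] = √46.24 = 6.8

6.80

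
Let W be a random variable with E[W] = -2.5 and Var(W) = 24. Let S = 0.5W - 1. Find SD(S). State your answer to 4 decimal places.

Var(0.5W - 1) = (0.5)²·24 = 6
SD(S) = √6 ≈ 2.4495

2.4495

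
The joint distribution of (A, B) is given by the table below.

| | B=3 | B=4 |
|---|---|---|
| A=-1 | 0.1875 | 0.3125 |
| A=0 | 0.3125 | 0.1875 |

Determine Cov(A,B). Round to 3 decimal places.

-0.063

E[A] = -0.5,  E[B] = 3.5
E[AB] = -1.8125
Cov(A,B) = E[AB] − E[A]E[B] = -1.8125 − (-0.5)(3.5) = -0.0625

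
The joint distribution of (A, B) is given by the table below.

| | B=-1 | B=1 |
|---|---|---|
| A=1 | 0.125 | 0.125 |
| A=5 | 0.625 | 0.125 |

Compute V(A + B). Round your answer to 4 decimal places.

E[A] = 4,  E[B] = -0.5,  E[AB] = -2.5
V(A) = 19 − (4)² = 3;  V(B) = 1 − (-0.5)² = 0.75
Cov(A,B) = -2.5 − (4)(-0.5) = -0.5
V(A + B) = (1)²·3 + (1)²·0.75 + 2·(1)·(1)·-0.5 = 2.75

2.7500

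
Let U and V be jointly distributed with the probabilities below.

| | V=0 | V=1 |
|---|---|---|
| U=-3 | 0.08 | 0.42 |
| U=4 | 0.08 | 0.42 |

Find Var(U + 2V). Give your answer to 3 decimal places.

12.788

E[U] = 0.5,  E[V] = 0.84,  E[UV] = 0.42
Var(U) = 12.5 − (0.5)² = 12.25;  Var(V) = 0.84 − (0.84)² = 0.1344
Cov(U,V) = 0.42 − (0.5)(0.84) = 0
Var(U + 2V) = (1)²·12.25 + (2)²·0.1344 + 2·(1)·(2)·0 = 12.7876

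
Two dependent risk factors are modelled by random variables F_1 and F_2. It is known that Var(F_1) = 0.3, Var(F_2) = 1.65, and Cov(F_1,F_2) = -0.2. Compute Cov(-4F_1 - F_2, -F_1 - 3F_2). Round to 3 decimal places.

Cov(-4F_1 - F_2, -F_1 - 3F_2) = (-4)(-1)Var(F_1) + (-1)(-3)Var(F_2) + [(-4)(-3) + (-1)(-1)]Cov(F_1,F_2)
= 4·0.3 + 3·1.65 + 13·-0.2 = 3.55

3.550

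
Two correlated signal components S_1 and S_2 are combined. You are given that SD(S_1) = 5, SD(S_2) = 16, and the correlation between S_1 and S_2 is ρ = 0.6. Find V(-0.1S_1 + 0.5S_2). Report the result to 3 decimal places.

59.450

V(S_1) = (5)² = 25;  V(S_2) = (16)² = 256
Cov(S_1,S_2) = ρ·SD(S_1)·SD(S_2) = 0.6·5·16 = 48
V(-0.1S_1 + 0.5S_2) = (-0.1)²·V(S_1) + (0.5)²·V(S_2) + 2·(-0.1)·(0.5)·Cov(S_1,S_2)
= 0.01·25 + 0.25·256 + -0.1·48 = 59.45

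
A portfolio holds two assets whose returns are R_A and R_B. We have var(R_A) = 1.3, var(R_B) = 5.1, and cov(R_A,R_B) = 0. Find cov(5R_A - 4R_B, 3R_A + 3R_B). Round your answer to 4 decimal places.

cov(5R_A - 4R_B, 3R_A + 3R_B) = (5)(3)var(R_A) + (-4)(3)var(R_B) + [(5)(3) + (-4)(3)]cov(R_A,R_B)
= 15·1.3 + -12·5.1 + 3·0 = -41.7

-41.7000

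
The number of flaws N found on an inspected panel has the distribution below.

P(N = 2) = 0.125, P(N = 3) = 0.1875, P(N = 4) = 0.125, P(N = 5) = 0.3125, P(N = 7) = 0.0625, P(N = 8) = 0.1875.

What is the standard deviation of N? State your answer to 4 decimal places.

1.9754

E[N] = (2)(0.125) + (3)(0.1875) + (4)(0.125) + (5)(0.3125) + (7)(0.0625) + (8)(0.1875) = 4.8125
E[N²] = (2)²(0.125) + (3)²(0.1875) + (4)²(0.125) + (5)²(0.3125) + (7)²(0.0625) + (8)²(0.1875) = 27.0625
Var(N) = E[N²] − (E[N])² = 27.0625 − (4.8125)² = 3.90234375
SD(N) = √3.90234375 ≈ 1.9754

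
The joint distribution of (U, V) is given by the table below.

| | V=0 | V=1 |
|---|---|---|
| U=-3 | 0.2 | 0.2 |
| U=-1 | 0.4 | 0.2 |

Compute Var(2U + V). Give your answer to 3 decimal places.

3.760

E[U] = -1.8,  E[V] = 0.4,  E[UV] = -0.8
Var(U) = 4.2 − (-1.8)² = 0.96;  Var(V) = 0.4 − (0.4)² = 0.24
Cov(U,V) = -0.8 − (-1.8)(0.4) = -0.08
Var(2U + V) = (2)²·0.96 + (1)²·0.24 + 2·(2)·(1)·-0.08 = 3.76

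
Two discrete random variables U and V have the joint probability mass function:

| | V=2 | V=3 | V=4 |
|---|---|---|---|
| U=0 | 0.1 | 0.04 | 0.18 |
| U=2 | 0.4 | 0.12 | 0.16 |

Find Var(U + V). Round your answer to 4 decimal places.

1.1600

E[U] = 1.36,  E[V] = 2.84,  E[UV] = 3.6
Var(U) = 2.72 − (1.36)² = 0.8704;  Var(V) = 8.88 − (2.84)² = 0.8144
cov(U,V) = 3.6 − (1.36)(2.84) = -0.2624
Var(U + V) = (1)²·0.8704 + (1)²·0.8144 + 2·(1)·(1)·-0.2624 = 1.16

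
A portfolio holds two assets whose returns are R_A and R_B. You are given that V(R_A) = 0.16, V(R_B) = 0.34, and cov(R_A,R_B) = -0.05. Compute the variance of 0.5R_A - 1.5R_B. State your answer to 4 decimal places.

V(0.5R_A - 1.5R_B) = (0.5)²·V(R_A) + (-1.5)²·V(R_B) + 2·(0.5)·(-1.5)·cov(R_A,R_B)
= 0.25·0.16 + 2.25·0.34 + -1.5·-0.05 = 0.88

0.8800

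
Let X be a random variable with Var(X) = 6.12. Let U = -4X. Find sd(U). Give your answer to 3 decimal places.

Var(-4X) = (-4)²·6.12 = 97.92
sd(U) = √97.92 ≈ 9.895

9.895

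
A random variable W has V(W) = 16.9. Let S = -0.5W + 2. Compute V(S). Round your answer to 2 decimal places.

V(-0.5W + 2) = (-0.5)²·V(W) = 0.25·16.9 = 4.225

4.23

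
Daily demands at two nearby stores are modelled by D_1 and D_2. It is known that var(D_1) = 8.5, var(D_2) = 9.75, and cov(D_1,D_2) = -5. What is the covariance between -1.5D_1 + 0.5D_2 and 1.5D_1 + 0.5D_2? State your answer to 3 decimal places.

cov(-1.5D_1 + 0.5D_2, 1.5D_1 + 0.5D_2) = (-1.5)(1.5)var(D_1) + (0.5)(0.5)var(D_2) + [(-1.5)(0.5) + (0.5)(1.5)]cov(D_1,D_2)
= -2.25·8.5 + 0.25·9.75 + 0·-5 = -16.6875

-16.688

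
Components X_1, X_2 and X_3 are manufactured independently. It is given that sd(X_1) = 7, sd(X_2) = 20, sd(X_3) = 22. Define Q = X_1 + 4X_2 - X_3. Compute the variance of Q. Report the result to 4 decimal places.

6933.0000

V(X_1) = 49, V(X_2) = 400, V(X_3) = 484
By independence, V(Q) = (1)²V(X_1) + (4)²V(X_2) + (-1)²V(X_3)
= (1)²·49 + (4)²·400 + (-1)²·484 = 6933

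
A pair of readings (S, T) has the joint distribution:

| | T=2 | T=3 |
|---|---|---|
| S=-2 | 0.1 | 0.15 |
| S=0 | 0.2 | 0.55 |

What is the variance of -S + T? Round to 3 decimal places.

0.860

E[S] = -0.5,  E[T] = 2.7,  E[ST] = -1.3
var(S) = 1 − (-0.5)² = 0.75;  var(T) = 7.5 − (2.7)² = 0.21
Cov(S,T) = -1.3 − (-0.5)(2.7) = 0.05
var(-S + T) = (-1)²·0.75 + (1)²·0.21 + 2·(-1)·(1)·0.05 = 0.86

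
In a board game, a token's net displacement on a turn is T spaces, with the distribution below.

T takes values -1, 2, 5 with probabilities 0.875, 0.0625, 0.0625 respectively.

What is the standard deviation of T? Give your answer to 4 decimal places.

E[T] = (-1)(0.875) + (2)(0.0625) + (5)(0.0625) = -0.4375
E[T²] = (-1)²(0.875) + (2)²(0.0625) + (5)²(0.0625) = 2.6875
Var(T) = E[T²] − (E[T])² = 2.6875 − (-0.4375)² = 2.49609375
SD(T) = √2.49609375 ≈ 1.5799

1.5799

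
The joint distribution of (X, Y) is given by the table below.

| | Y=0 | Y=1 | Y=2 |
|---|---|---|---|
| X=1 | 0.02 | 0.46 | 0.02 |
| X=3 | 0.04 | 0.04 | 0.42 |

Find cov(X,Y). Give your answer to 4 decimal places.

0.3800

E[X] = 2,  E[Y] = 1.38
E[XY] = 3.14
cov(X,Y) = E[XY] − E[X]E[Y] = 3.14 − (2)(1.38) = 0.38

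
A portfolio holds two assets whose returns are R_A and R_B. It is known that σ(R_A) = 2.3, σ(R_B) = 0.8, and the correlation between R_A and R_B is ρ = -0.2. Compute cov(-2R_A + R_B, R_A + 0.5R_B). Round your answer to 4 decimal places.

V(R_A) = (2.3)² = 5.29;  V(R_B) = (0.8)² = 0.64
cov(R_A,R_B) = ρ·σ(R_A)·σ(R_B) = -0.2·2.3·0.8 = -0.368
cov(-2R_A + R_B, R_A + 0.5R_B) = (-2)(1)V(R_A) + (1)(0.5)V(R_B) + [(-2)(0.5) + (1)(1)]cov(R_A,R_B)
= -2·5.29 + 0.5·0.64 + 0·-0.368 = -10.26

-10.2600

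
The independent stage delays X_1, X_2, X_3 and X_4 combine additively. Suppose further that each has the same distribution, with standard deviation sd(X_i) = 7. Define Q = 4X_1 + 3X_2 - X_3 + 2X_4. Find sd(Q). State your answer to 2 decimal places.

V(X_i) = (7)² = 49
By independence, V(Q) = (4)²V(X_1) + (3)²V(X_2) + (-1)²V(X_3) + (2)²V(X_4)
= (4)²·49 + (3)²·49 + (-1)²·49 + (2)²·49 = 1470
sd(Q) = √1470 ≈ 38.34

38.34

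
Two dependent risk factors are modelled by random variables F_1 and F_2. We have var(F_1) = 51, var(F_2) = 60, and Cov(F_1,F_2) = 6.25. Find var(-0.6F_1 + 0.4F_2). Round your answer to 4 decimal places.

var(-0.6F_1 + 0.4F_2) = (-0.6)²·var(F_1) + (0.4)²·var(F_2) + 2·(-0.6)·(0.4)·Cov(F_1,F_2)
= 0.36·51 + 0.16·60 + -0.48·6.25 = 24.96

24.9600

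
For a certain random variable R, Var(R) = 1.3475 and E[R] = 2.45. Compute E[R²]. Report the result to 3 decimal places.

7.350

E[R²] = Var(R) + (E[R])² = 1.3475 + (2.45)² = 7.35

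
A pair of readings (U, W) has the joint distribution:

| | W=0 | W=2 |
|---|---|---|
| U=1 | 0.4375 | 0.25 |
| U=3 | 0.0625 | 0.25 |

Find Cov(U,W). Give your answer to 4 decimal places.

E[U] = 1.625,  E[W] = 1
E[UW] = 2
Cov(U,W) = E[UW] − E[U]E[W] = 2 − (1.625)(1) = 0.375

0.3750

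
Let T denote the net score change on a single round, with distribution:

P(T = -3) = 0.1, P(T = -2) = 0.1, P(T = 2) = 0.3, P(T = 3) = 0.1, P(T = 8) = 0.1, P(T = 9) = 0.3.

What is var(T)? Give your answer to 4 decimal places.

18.8900

E[T] = (-3)(0.1) + (-2)(0.1) + (2)(0.3) + (3)(0.1) + (8)(0.1) + (9)(0.3) = 3.9
E[T²] = (-3)²(0.1) + (-2)²(0.1) + (2)²(0.3) + (3)²(0.1) + (8)²(0.1) + (9)²(0.3) = 34.1
var(T) = E[T²] − (E[T])² = 34.1 − (3.9)² = 18.89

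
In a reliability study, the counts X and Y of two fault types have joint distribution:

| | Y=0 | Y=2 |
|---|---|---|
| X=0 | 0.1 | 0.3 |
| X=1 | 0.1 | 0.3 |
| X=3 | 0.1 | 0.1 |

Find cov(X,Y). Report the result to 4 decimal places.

-0.2000

E[X] = 1,  E[Y] = 1.4
E[XY] = 1.2
cov(X,Y) = E[XY] − E[X]E[Y] = 1.2 − (1)(1.4) = -0.2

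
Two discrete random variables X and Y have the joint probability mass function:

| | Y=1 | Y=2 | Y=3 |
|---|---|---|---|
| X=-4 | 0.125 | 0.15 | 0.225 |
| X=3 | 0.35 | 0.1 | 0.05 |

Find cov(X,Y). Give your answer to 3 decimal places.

E[X] = -0.5,  E[Y] = 1.8
E[XY] = -2.3
cov(X,Y) = E[XY] − E[X]E[Y] = -2.3 − (-0.5)(1.8) = -1.4

-1.400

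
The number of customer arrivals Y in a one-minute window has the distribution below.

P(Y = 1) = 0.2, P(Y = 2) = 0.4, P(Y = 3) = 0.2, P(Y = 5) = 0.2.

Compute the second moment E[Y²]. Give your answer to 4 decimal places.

E[Y²] = (1)²(0.2) + (2)²(0.4) + (3)²(0.2) + (5)²(0.2) = 8.6

8.6000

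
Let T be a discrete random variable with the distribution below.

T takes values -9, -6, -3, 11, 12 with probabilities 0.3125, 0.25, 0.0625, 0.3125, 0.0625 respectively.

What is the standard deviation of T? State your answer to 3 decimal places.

9.033

E[T] = (-9)(0.3125) + (-6)(0.25) + (-3)(0.0625) + (11)(0.3125) + (12)(0.0625) = -0.3125
E[T²] = (-9)²(0.3125) + (-6)²(0.25) + (-3)²(0.0625) + (11)²(0.3125) + (12)²(0.0625) = 81.6875
Var(T) = E[T²] − (E[T])² = 81.6875 − (-0.3125)² = 81.58984375
SD(T) = √81.58984375 ≈ 9.033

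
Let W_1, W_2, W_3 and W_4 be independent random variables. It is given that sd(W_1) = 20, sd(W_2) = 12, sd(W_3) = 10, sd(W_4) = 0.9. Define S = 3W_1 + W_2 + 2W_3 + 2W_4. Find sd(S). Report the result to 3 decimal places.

64.399

Var(W_1) = 400, Var(W_2) = 144, Var(W_3) = 100, Var(W_4) = 0.81
By independence, Var(S) = (3)²Var(W_1) + (1)²Var(W_2) + (2)²Var(W_3) + (2)²Var(W_4)
= (3)²·400 + (1)²·144 + (2)²·100 + (2)²·0.81 = 4147.24
sd(S) = √4147.24 ≈ 64.399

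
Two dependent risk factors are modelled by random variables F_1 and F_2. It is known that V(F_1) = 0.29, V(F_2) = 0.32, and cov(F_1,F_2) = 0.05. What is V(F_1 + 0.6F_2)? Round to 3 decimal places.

V(F_1 + 0.6F_2) = (1)²·V(F_1) + (0.6)²·V(F_2) + 2·(1)·(0.6)·cov(F_1,F_2)
= 1·0.29 + 0.36·0.32 + 1.2·0.05 = 0.4652

0.465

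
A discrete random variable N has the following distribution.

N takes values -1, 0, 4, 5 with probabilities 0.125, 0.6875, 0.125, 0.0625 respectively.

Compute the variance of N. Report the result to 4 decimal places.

3.2148

E[N] = (-1)(0.125) + (0)(0.6875) + (4)(0.125) + (5)(0.0625) = 0.6875
E[N²] = (-1)²(0.125) + (0)²(0.6875) + (4)²(0.125) + (5)²(0.0625) = 3.6875
Var(N) = E[N²] − (E[N])² = 3.6875 − (0.6875)² = 3.21484375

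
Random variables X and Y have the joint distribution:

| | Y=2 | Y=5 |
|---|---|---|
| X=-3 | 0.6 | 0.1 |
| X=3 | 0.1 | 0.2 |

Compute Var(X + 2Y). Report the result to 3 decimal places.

23.040

E[X] = -1.2,  E[Y] = 2.9,  E[XY] = -1.5
Var(X) = 9 − (-1.2)² = 7.56;  Var(Y) = 10.3 − (2.9)² = 1.89
Cov(X,Y) = -1.5 − (-1.2)(2.9) = 1.98
Var(X + 2Y) = (1)²·7.56 + (2)²·1.89 + 2·(1)·(2)·1.98 = 23.04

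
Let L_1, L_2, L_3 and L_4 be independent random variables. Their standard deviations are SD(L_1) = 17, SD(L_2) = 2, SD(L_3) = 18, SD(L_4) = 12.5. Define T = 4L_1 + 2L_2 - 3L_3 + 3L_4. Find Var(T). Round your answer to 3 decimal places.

8962.250

Var(L_1) = 289, Var(L_2) = 4, Var(L_3) = 324, Var(L_4) = 156.25
By independence, Var(T) = (4)²Var(L_1) + (2)²Var(L_2) + (-3)²Var(L_3) + (3)²Var(L_4)
= (4)²·289 + (2)²·4 + (-3)²·324 + (3)²·156.25 = 8962.25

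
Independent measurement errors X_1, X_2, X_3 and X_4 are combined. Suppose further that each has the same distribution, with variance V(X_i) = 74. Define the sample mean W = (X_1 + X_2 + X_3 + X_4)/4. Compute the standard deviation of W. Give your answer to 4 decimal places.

By independence, V(W) = (0.25)²V(X_1) + (0.25)²V(X_2) + (0.25)²V(X_3) + (0.25)²V(X_4)
= (0.25)²·74 + (0.25)²·74 + (0.25)²·74 + (0.25)²·74 = 18.5
σ(W) = √18.5 ≈ 4.3012

4.3012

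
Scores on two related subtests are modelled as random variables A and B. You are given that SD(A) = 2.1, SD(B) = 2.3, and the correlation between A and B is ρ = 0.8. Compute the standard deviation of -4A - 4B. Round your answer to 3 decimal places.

16.699

Var(A) = (2.1)² = 4.41;  Var(B) = (2.3)² = 5.29
Cov(A,B) = ρ·SD(A)·SD(B) = 0.8·2.1·2.3 = 3.864
Var(-4A - 4B) = (-4)²·Var(A) + (-4)²·Var(B) + 2·(-4)·(-4)·Cov(A,B)
= 16·4.41 + 16·5.29 + 32·3.864 = 278.848
SD(-4A - 4B) = √278.848 ≈ 16.699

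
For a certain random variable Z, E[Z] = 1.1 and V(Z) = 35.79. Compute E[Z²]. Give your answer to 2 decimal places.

E[Z²] = V(Z) + (E[Z])² = 35.79 + (1.1)² = 37

37.00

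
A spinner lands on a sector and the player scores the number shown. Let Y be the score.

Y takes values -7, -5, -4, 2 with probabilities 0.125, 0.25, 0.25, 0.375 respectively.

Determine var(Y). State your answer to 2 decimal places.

12.23

E[Y] = (-7)(0.125) + (-5)(0.25) + (-4)(0.25) + (2)(0.375) = -2.375
E[Y²] = (-7)²(0.125) + (-5)²(0.25) + (-4)²(0.25) + (2)²(0.375) = 17.875
var(Y) = E[Y²] − (E[Y])² = 17.875 − (-2.375)² = 12.234375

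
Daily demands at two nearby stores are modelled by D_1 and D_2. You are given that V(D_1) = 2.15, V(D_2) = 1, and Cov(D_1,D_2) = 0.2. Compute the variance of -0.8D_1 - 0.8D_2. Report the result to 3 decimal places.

2.272

V(-0.8D_1 - 0.8D_2) = (-0.8)²·V(D_1) + (-0.8)²·V(D_2) + 2·(-0.8)·(-0.8)·Cov(D_1,D_2)
= 0.64·2.15 + 0.64·1 + 1.28·0.2 = 2.272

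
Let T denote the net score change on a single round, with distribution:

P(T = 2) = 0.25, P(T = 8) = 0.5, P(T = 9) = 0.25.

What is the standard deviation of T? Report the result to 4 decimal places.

2.7726

E[T] = (2)(0.25) + (8)(0.5) + (9)(0.25) = 6.75
E[T²] = (2)²(0.25) + (8)²(0.5) + (9)²(0.25) = 53.25
var(T) = E[T²] − (E[T])² = 53.25 − (6.75)² = 7.6875
sd(T) = √7.6875 ≈ 2.7726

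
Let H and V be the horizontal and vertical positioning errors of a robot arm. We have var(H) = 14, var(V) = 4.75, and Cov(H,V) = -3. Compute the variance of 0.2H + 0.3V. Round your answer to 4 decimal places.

0.6275

var(0.2H + 0.3V) = (0.2)²·var(H) + (0.3)²·var(V) + 2·(0.2)·(0.3)·Cov(H,V)
= 0.04·14 + 0.09·4.75 + 0.12·-3 = 0.6275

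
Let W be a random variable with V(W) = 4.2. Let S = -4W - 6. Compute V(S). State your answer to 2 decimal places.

67.20

V(-4W - 6) = (-4)²·V(W) = 16·4.2 = 67.2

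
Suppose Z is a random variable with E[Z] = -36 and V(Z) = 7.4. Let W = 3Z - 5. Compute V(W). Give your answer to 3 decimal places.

66.600

V(3Z - 5) = (3)²·V(Z) = 9·7.4 = 66.6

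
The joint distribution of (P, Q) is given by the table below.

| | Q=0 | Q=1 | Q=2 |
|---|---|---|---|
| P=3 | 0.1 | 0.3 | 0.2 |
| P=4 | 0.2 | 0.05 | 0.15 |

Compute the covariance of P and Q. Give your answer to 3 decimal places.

E[P] = 3.4,  E[Q] = 1.05
E[PQ] = 3.5
Cov(P,Q) = E[PQ] − E[P]E[Q] = 3.5 − (3.4)(1.05) = -0.07

-0.070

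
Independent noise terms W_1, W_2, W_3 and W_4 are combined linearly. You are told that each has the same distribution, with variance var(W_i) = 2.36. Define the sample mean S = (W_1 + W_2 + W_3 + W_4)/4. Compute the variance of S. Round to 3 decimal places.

0.590

By independence, var(S) = (0.25)²var(W_1) + (0.25)²var(W_2) + (0.25)²var(W_3) + (0.25)²var(W_4)
= (0.25)²·2.36 + (0.25)²·2.36 + (0.25)²·2.36 + (0.25)²·2.36 = 0.59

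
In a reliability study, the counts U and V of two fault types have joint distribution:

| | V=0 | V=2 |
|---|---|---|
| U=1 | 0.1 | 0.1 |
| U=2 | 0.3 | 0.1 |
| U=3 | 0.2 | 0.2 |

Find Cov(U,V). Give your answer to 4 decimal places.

0.0400

E[U] = 2.2,  E[V] = 0.8
E[UV] = 1.8
Cov(U,V) = E[UV] − E[U]E[V] = 1.8 − (2.2)(0.8) = 0.04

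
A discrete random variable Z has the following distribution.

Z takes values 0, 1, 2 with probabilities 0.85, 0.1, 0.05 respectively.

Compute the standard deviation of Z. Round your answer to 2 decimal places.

0.51

E[Z] = (0)(0.85) + (1)(0.1) + (2)(0.05) = 0.2
E[Z²] = (0)²(0.85) + (1)²(0.1) + (2)²(0.05) = 0.3
Var(Z) = E[Z²] − (E[Z])² = 0.3 − (0.2)² = 0.26
sd(Z) = √0.26 ≈ 0.51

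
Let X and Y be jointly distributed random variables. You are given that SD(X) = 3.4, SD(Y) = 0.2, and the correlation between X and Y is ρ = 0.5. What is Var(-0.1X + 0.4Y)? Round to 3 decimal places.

Var(X) = (3.4)² = 11.56;  Var(Y) = (0.2)² = 0.04
Cov(X,Y) = ρ·SD(X)·SD(Y) = 0.5·3.4·0.2 = 0.34
Var(-0.1X + 0.4Y) = (-0.1)²·Var(X) + (0.4)²·Var(Y) + 2·(-0.1)·(0.4)·Cov(X,Y)
= 0.01·11.56 + 0.16·0.04 + -0.08·0.34 = 0.0948

0.095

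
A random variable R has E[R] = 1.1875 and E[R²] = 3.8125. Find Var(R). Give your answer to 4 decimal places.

2.4023

Var(R) = 3.8125 − (1.1875)² = 2.40234375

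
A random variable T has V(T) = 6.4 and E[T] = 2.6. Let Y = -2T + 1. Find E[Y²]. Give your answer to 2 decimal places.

43.24

E[-2T + 1] = -2·2.6 + 1 = -4.2
V(-2T + 1) = (-2)²·6.4 = 25.6
E[Y²] = V(Y) + (E[Y])² = 25.6 + (-4.2)² = 43.24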